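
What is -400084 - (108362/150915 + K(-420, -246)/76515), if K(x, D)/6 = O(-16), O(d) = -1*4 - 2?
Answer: -307992183055226/769817415 ≈ -4.0008e+5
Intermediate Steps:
O(d) = -6 (O(d) = -4 - 2 = -6)
K(x, D) = -36 (K(x, D) = 6*(-6) = -36)
-400084 - (108362/150915 + K(-420, -246)/76515) = -400084 - (108362/150915 - 36/76515) = -400084 - (108362*(1/150915) - 36*1/76515) = -400084 - (108362/150915 - 12/25505) = -400084 - 1*552392366/769817415 = -400084 - 552392366/769817415 = -307992183055226/769817415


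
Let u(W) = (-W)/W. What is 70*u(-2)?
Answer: -70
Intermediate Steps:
u(W) = -1
70*u(-2) = 70*(-1) = -70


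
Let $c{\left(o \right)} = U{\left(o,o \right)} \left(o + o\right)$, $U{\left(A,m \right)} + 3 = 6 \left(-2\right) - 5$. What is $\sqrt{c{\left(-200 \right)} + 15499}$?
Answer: $3 \sqrt{2611} \approx 153.29$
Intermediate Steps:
$U{\left(A,m \right)} = -20$ ($U{\left(A,m \right)} = -3 + \left(6 \left(-2\right) - 5\right) = -3 - 17 = -20$)
$c{\left(o \right)} = - 40 o$ ($c{\left(o \right)} = - 20 \left(o + o\right) = - 20 \cdot 2 o = - 40 o$)
$\sqrt{c{\left(-200 \right)} + 15499} = \sqrt{\left(-40\right) \left(-200\right) + 15499} = \sqrt{8000 + 15499} = \sqrt{23499} = 3 \sqrt{2611}$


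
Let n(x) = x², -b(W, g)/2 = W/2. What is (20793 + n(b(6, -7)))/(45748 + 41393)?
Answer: 6943/29047 ≈ 0.23903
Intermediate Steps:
b(W, g) = -W (b(W, g) = -2*W/2 = -W)
(20793 + n(b(6, -7)))/(45748 + 41393) = (20793 + (-1*6)²)/(45748 + 41393) = (20793 + (-6)²)/87141 = (20793 + 36)*(1/87141) = 20829*(1/87141) = 6943/29047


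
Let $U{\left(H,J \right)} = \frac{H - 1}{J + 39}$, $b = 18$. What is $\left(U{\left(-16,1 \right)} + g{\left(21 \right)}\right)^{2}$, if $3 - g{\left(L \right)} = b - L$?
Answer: $\frac{49729}{1600} \approx 31.081$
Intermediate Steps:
$g{\left(L \right)} = -15 + L$ ($g{\left(L \right)} = 3 - \left(18 - L\right) = 3 + \left(-18 + L\right) = -15 + L$)
$U{\left(H,J \right)} = \frac{-1 + H}{39 + J}$
$\left(U{\left(-16,1 \right)} + g{\left(21 \right)}\right)^{2} = \left(\frac{-1 - 16}{39 + 1} + \left(-15 + 21\right)\right)^{2} = \left(\frac{1}{40} \left(-17\right) + 6\right)^{2} = \left(- \frac{17}{40} + 6\right)^{2} = \left(\frac{223}{40}\right)^{2} = \frac{49729}{1600}$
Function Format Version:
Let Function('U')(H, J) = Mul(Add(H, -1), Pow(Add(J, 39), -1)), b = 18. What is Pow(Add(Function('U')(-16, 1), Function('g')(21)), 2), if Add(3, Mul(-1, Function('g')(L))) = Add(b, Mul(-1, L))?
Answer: Rational(49729, 1600) ≈ 31.081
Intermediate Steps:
Function('g')(L) = Add(-15, L) (Function('g')(L) = Add(3, Mul(-1, Add(18, Mul(-1, L)))) = Add(3, Add(-18, L)) = Add(-15, L))
Function('U')(H, J) = Mul(Pow(Add(39, J), -1), Add(-1, H)) (Function('U')(H, J) = Mul(Add(-1, H), Pow(Add(39, J), -1)) = Mul(Pow(Add(39, J), -1), Add(-1, H)))
Pow(Add(Function('U')(-16, 1), Function('g')(21)), 2) = Pow(Add(Mul(Pow(Add(39, 1), -1), Add(-1, -16)), Add(-15, 21)), 2) = Pow(Add(Mul(Pow(40, -1), -17), 6), 2) = Pow(Add(Mul(Rational(1, 40), -17), 6), 2) = Pow(Add(Rational(-17, 40), 6), 2) = Pow(Rational(223, 40), 2) = Rational(49729, 1600)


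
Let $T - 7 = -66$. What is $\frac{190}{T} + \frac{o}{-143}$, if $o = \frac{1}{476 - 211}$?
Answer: $- \frac{7200109}{2235805} \approx -3.2204$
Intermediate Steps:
$o = \frac{1}{265} \approx 0.0037736$
$T = -59$ ($T = 7 - 66 = -59$)
$\frac{190}{T} + \frac{o}{-143} = \frac{190}{-59} + \frac{1}{265 \left(-143\right)} = 190 \left(- \frac{1}{59}\right) + \frac{1}{265} \left(- \frac{1}{143}\right) = - \frac{190}{59} - \frac{1}{37895} = - \frac{7200109}{2235805}$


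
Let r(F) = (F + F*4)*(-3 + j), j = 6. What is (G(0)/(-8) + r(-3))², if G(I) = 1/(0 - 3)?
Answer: 1164241/576 ≈ 2021.3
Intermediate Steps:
G(I) = -⅓ (G(I) = 1/(-3) = -⅓)
r(F) = 15*F (r(F) = (F + F*4)*(-3 + 6) = (F + 4*F)*3 = (5*F)*3 = 15*F)
(G(0)/(-8) + r(-3))² = (-⅓/(-8) + 15*(-3))² = (-⅓*(-⅛) - 45)² = (1/24 - 45)² = (-1079/24)² = 1164241/576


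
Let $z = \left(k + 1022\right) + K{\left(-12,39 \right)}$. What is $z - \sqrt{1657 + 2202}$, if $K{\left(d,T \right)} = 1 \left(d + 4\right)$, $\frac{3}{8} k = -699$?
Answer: $-850 - \sqrt{3859} \approx -912.12$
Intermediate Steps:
$k = -1864$ ($k = \frac{8}{3} \left(-699\right) = -1864$)
$K{\left(d,T \right)} = 4 + d$ ($K{\left(d,T \right)} = 1 \left(4 + d\right) = 4 + d$)
$z = -850$ ($z = \left(-1864 + 1022\right) + \left(4 - 12\right) = -842 - 8 = -850$)
$z - \sqrt{1657 + 2202} = -850 - \sqrt{1657 + 2202} = -850 - \sqrt{3859}$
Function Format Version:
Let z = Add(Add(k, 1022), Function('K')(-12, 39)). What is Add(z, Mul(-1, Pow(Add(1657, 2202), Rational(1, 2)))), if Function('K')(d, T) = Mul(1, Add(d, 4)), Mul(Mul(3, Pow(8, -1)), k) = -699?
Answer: Add(-850, Mul(-1, Pow(3859, Rational(1, 2)))) ≈ -912.12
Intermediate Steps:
k = -1864 (k = Mul(Rational(8, 3), -699) = -1864)
Function('K')(d, T) = Add(4, d) (Function('K')(d, T) = Mul(1, Add(4, d)) = Add(4, d))
z = -850 (z = Add(Add(-1864, 1022), Add(4, -12)) = Add(-842, -8) = -850)
Add(z, Mul(-1, Pow(Add(1657, 2202), Rational(1, 2)))) = Add(-850, Mul(-1, Pow(Add(1657, 2202), Rational(1, 2)))) = Add(-850, Mul(-1, Pow(3859, Rational(1, 2))))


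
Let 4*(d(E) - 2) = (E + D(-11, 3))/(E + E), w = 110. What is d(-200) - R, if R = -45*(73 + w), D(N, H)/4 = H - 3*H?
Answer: 411857/50 ≈ 8237.1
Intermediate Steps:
D(N, H) = -8*H (D(N, H) = 4*(H - 3*H) = 4*(-2*H) = -8*H)
d(E) = 2 + (-24 + E)/(8*E) (d(E) = 2 + ((E - 8*3)/(E + E))/4 = 2 + ((E - 24)/((2*E)))/4 = 2 + ((-24 + E)*(1/(2*E)))/4 = 2 + ((-24 + E)/(2*E))/4 = 2 + (-24 + E)/(8*E))
R = -8235 (R = -45*(73 + 110) = -45*183 = -8235)
d(-200) - R = (17/8 - 3/(-200)) - 1*(-8235) = (17/8 - 3*(-1/200)) + 8235 = (17/8 + 3/200) + 8235 = 107/50 + 8235 = 411857/50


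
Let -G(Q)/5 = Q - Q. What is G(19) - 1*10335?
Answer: -10335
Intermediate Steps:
G(Q) = 0 (G(Q) = -5*(Q - Q) = -5*0 = 0)
G(19) - 1*10335 = 0 - 1*10335 = 0 - 10335 = -10335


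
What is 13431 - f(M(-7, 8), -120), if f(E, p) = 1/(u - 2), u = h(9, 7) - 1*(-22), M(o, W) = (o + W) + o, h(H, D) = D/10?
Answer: 2780207/207 ≈ 13431.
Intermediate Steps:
h(H, D) = D/10 (h(H, D) = D*(⅒) = D/10)
M(o, W) = W + 2*o (M(o, W) = (W + o) + o = W + 2*o)
u = 227/10 (u = (⅒)*7 - 1*(-22) = 7/10 + 22 = 227/10 ≈ 22.700)
f(E, p) = 10/207 (f(E, p) = 1/(227/10 - 2) = 1/(207/10) = 10/207)
13431 - f(M(-7, 8), -120) = 13431 - 1*10/207 = 13431 - 10/207 = 2780207/207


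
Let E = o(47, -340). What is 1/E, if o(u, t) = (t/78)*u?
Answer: -39/7990 ≈ -0.0048811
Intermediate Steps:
o(u, t) = t*u/78 (o(u, t) = (t*(1/78))*u = (t/78)*u = t*u/78)
E = -7990/39 (E = (1/78)*(-340)*47 = -7990/39 ≈ -204.87)
1/E = 1/(-7990/39) = -39/7990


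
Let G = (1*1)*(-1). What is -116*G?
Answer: 116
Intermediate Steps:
G = -1 (G = 1*(-1) = -1)
-116*G = -116*(-1) = 116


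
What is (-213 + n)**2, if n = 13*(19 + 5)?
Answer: 9801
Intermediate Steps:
n = 312 (n = 13*24 = 312)
(-213 + n)**2 = (-213 + 312)**2 = 99**2 = 9801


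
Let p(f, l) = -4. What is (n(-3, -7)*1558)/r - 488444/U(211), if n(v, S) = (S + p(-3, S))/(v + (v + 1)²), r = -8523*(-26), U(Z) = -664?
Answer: 13528354235/18392634 ≈ 735.53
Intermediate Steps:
r = 221598
n(v, S) = (-4 + S)/(v + (1 + v)²) (n(v, S) = (S - 4)/(v + (v + 1)²) = (-4 + S)/(v + (1 + v)²))
(n(-3, -7)*1558)/r - 488444/U(211) = (((-4 - 7)/(-3 + (1 - 3)²))*1558)/221598 - 488444/(-664) = ((-11/(-3 + (-2)²))*1558)*(1/221598) - 488444*(-1/664) = ((-11/(-3 + 4))*1558)*(1/221598) + 122111/166 = ((-11/1)*1558)*(1/221598) + 122111/166 = ((1*(-11))*1558)*(1/221598) + 122111/166 = -11*1558*(1/221598) + 122111/166 = -17138*1/221598 + 122111/166 = -8569/110799 + 122111/166 = 13528354235/18392634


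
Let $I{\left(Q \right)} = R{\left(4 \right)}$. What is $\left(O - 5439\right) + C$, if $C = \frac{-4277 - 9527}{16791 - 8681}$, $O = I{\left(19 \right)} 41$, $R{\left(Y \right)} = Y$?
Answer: $- \frac{21397027}{4055} \approx -5276.7$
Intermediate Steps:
$I{\left(Q \right)} = 4$
$O = 164$ ($O = 4 \cdot 41 = 164$)
$C = - \frac{6902}{4055}$ ($C = - \frac{13804}{8110} = \left(-13804\right) \frac{1}{8110} = - \frac{6902}{4055} \approx -1.7021$)
$\left(O - 5439\right) + C = \left(164 - 5439\right) - \frac{6902}{4055} = -5275 - \frac{6902}{4055} = - \frac{21397027}{4055}$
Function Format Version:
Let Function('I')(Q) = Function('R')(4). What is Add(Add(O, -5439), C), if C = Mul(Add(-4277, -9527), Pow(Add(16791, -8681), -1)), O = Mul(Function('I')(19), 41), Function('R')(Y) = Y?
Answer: Rational(-21397027, 4055) ≈ -5276.7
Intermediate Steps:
Function('I')(Q) = 4
O = 164 (O = Mul(4, 41) = 164)
C = Rational(-6902, 4055) (C = Mul(-13804, Pow(8110, -1)) = Mul(-13804, Rational(1, 8110)) = Rational(-6902, 4055) ≈ -1.7021)
Add(Add(O, -5439), C) = Add(Add(164, -5439), Rational(-6902, 4055)) = Add(-5275, Rational(-6902, 4055)) = Rational(-21397027, 4055)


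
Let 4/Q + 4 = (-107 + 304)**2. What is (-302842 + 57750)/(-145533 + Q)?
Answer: 9510795060/5647408061 ≈ 1.6841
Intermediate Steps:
Q = 4/38805 (Q = 4/(-4 + (-107 + 304)**2) = 4/(-4 + 197**2) = 4/(-4 + 38809) = 4/38805 ≈ 0.00010308)
(-302842 + 57750)/(-145533 + Q) = (-302842 + 57750)/(-145533 + 4/38805) = -245092/(-5647408061/38805) = -245092*(-38805/5647408061) = 9510795060/5647408061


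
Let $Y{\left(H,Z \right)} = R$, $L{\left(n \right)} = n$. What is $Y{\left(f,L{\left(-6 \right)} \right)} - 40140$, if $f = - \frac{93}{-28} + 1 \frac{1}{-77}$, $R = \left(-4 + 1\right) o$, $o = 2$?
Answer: $-40146$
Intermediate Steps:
$R = -6$ ($R = \left(-4 + 1\right) 2 = \left(-3\right) 2 = -6$)
$f = \frac{1019}{308}$ ($f = \left(-93\right) \left(- \frac{1}{28}\right) + 1 \left(- \frac{1}{77}\right) = \frac{93}{28} - \frac{1}{77} = \frac{1019}{308} \approx 3.3084$)
$Y{\left(H,Z \right)} = -6$
$Y{\left(f,L{\left(-6 \right)} \right)} - 40140 = -6 - 40140 = -40146$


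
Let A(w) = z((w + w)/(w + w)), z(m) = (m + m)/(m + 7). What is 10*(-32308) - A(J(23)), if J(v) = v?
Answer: -1292321/4 ≈ -3.2308e+5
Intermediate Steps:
z(m) = 2*m/(7 + m) (z(m) = (2*m)/(7 + m) = 2*m/(7 + m))
A(w) = ¼ (A(w) = 2*((w + w)/(w + w))/(7 + (w + w)/(w + w)) = 2*((2*w)/((2*w)))/(7 + (2*w)/((2*w))) = 2*((2*w)*(1/(2*w)))/(7 + (2*w)*(1/(2*w))) = 2*1/(7 + 1) = 2*1/8 = 2*1*(⅛) = ¼)
10*(-32308) - A(J(23)) = 10*(-32308) - 1*¼ = -323080 - ¼ = -1292321/4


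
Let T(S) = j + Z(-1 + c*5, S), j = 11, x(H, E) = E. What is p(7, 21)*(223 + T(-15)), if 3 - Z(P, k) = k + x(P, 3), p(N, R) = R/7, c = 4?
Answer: 747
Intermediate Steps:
p(N, R) = R/7 (p(N, R) = R*(1/7) = R/7)
Z(P, k) = -k (Z(P, k) = 3 - (k + 3) = 3 - (3 + k) = 3 + (-3 - k) = -k)
T(S) = 11 - S
p(7, 21)*(223 + T(-15)) = ((1/7)*21)*(223 + (11 - 1*(-15))) = 3*(223 + (11 + 15)) = 3*(223 + 26) = 3*249 = 747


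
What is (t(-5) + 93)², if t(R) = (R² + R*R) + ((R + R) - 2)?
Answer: 17161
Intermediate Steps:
t(R) = -2 + 2*R + 2*R² (t(R) = (R² + R²) + (2*R - 2) = 2*R² + (-2 + 2*R) = -2 + 2*R + 2*R²)
(t(-5) + 93)² = ((-2 + 2*(-5) + 2*(-5)²) + 93)² = ((-2 - 10 + 2*25) + 93)² = ((-2 - 10 + 50) + 93)² = (38 + 93)² = 131² = 17161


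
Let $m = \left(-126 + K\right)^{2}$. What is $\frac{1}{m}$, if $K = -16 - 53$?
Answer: $\frac{1}{38025} \approx 2.6298 \cdot 10^{-5}$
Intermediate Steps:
$K = -69$ ($K = -16 - 53 = -69$)
$m = 38025$ ($m = \left(-126 - 69\right)^{2} = \left(-195\right)^{2} = 38025$)
$\frac{1}{m} = \frac{1}{38025}$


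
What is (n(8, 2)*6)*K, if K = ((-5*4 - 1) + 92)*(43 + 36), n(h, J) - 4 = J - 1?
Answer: 168270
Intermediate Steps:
n(h, J) = 3 + J (n(h, J) = 4 + (J - 1) = 4 + (-1 + J) = 3 + J)
K = 5609 (K = ((-20 - 1) + 92)*79 = (-21 + 92)*79 = 71*79 = 5609)
(n(8, 2)*6)*K = ((3 + 2)*6)*5609 = (5*6)*5609 = 30*5609 = 168270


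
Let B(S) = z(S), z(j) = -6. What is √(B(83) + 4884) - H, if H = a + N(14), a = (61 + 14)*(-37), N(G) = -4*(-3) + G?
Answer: 2749 + 3*√542 ≈ 2818.8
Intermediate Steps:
N(G) = 12 + G
B(S) = -6
a = -2775 (a = 75*(-37) = -2775)
H = -2749 (H = -2775 + (12 + 14) = -2775 + 26 = -2749)
√(B(83) + 4884) - H = √(-6 + 4884) - 1*(-2749) = √4878 + 2749 = 3*√542 + 2749 = 2749 + 3*√542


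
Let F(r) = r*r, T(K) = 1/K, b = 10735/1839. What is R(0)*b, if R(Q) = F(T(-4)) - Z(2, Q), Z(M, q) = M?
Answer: -332785/29424 ≈ -11.310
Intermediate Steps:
b = 10735/1839 (b = 10735*(1/1839) = 10735/1839 ≈ 5.8374)
F(r) = r**2
R(Q) = -31/16 (R(Q) = (1/(-4))**2 - 1*2 = (-1/4)**2 - 2 = 1/16 - 2 = -31/16)
R(0)*b = -31/16*10735/1839 = -332785/29424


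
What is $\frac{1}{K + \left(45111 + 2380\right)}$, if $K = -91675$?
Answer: $- \frac{1}{44184} \approx -2.2633 \cdot 10^{-5}$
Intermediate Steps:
$\frac{1}{K + \left(45111 + 2380\right)} = \frac{1}{-91675 + \left(45111 + 2380\right)} = \frac{1}{-91675 + 47491} = \frac{1}{-44184} = - \frac{1}{44184}$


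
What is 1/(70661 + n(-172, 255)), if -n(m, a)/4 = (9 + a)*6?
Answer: 1/64325 ≈ 1.5546e-5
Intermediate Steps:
n(m, a) = -216 - 24*a (n(m, a) = -4*(9 + a)*6 = -4*(54 + 6*a) = -216 - 24*a)
1/(70661 + n(-172, 255)) = 1/(70661 + (-216 - 24*255)) = 1/(70661 + (-216 - 6120)) = 1/(70661 - 6336) = 1/64325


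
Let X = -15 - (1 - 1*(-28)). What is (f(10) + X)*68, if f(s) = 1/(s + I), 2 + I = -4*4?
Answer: -6001/2 ≈ -3000.5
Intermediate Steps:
I = -18 (I = -2 - 4*4 = -2 - 16 = -18)
X = -44 (X = -15 - (1 + 28) = -15 - 1*29 = -15 - 29 = -44)
f(s) = 1/(-18 + s) (f(s) = 1/(s - 18) = 1/(-18 + s))
(f(10) + X)*68 = (1/(-18 + 10) - 44)*68 = (1/(-8) - 44)*68 = (-⅛ - 44)*68 = -353/8*68 = -6001/2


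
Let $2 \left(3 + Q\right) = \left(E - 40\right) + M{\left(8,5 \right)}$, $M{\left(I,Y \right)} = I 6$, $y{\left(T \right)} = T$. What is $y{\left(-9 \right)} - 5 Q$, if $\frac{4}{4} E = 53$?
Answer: $- \frac{293}{2} \approx -146.5$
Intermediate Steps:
$E = 53$
$M{\left(I,Y \right)} = 6 I$
$Q = \frac{55}{2}$ ($Q = -3 + \frac{\left(53 - 40\right) + 6 \cdot 8}{2} = -3 + \frac{13 + 48}{2} = -3 + \frac{1}{2} \cdot 61 = -3 + \frac{61}{2} = \frac{55}{2} \approx 27.5$)
$y{\left(-9 \right)} - 5 Q = -9 - \frac{275}{2} = - \frac{293}{2}$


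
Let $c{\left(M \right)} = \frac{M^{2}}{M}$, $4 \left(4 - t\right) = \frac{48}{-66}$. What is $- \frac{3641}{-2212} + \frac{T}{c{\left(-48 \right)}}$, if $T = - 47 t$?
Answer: $\frac{838099}{145992} \approx 5.7407$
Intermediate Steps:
$t = \frac{46}{11}$ ($t = 4 - \frac{48 \frac{1}{-66}}{4} = 4 - \frac{48 \left(- \frac{1}{66}\right)}{4} = 4 - - \frac{2}{11} = 4 + \frac{2}{11} = \frac{46}{11} \approx 4.1818$)
$c{\left(M \right)} = M$
$T = - \frac{2162}{11}$ ($T = \left(-47\right) \frac{46}{11} = - \frac{2162}{11} \approx -196.55$)
$- \frac{3641}{-2212} + \frac{T}{c{\left(-48 \right)}} = - \frac{3641}{-2212} - \frac{2162}{11 \left(-48\right)} = \left(-3641\right) \left(- \frac{1}{2212}\right) - - \frac{1081}{264} = \frac{3641}{2212} + \frac{1081}{264} = \frac{838099}{145992}$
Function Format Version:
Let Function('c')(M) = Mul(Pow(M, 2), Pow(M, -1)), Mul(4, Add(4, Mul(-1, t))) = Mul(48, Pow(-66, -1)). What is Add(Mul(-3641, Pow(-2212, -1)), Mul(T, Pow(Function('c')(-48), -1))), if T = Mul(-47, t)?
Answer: Rational(838099, 145992) ≈ 5.7407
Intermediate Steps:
t = Rational(46, 11) (t = Add(4, Mul(Rational(-1, 4), Mul(48, Pow(-66, -1)))) = Add(4, Mul(Rational(-1, 4), Mul(48, Rational(-1, 66)))) = Add(4, Mul(Rational(-1, 4), Rational(-8, 11))) = Add(4, Rational(2, 11)) = Rational(46, 11) ≈ 4.1818)
Function('c')(M) = M
T = Rational(-2162, 11) (T = Mul(-47, Rational(46, 11)) = Rational(-2162, 11) ≈ -196.55)
Add(Mul(-3641, Pow(-2212, -1)), Mul(T, Pow(Function('c')(-48), -1))) = Add(Mul(-3641, Pow(-2212, -1)), Mul(Rational(-2162, 11), Pow(-48, -1))) = Add(Mul(-3641, Rational(-1, 2212)), Mul(Rational(-2162, 11), Rational(-1, 48))) = Add(Rational(3641, 2212), Rational(1081, 264)) = Rational(838099, 145992)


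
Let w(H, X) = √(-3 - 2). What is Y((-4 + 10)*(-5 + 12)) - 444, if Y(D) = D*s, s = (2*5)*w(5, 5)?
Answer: -444 + 420*I*√5 ≈ -444.0 + 939.15*I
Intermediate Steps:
w(H, X) = I*√5 (w(H, X) = √(-5) = I*√5)
s = 10*I*√5 (s = (2*5)*(I*√5) = 10*(I*√5) = 10*I*√5 ≈ 22.361*I)
Y(D) = 10*I*D*√5 (Y(D) = D*(10*I*√5) = 10*I*D*√5)
Y((-4 + 10)*(-5 + 12)) - 444 = 10*I*((-4 + 10)*(-5 + 12))*√5 - 444 = 10*I*(6*7)*√5 - 444 = 10*I*42*√5 - 444 = 420*I*√5 - 444 = -444 + 420*I*√5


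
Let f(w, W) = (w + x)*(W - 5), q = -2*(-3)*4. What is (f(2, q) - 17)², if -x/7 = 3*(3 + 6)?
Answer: 12744900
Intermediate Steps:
q = 24 (q = 6*4 = 24)
x = -189 (x = -21*(3 + 6) = -21*9 = -7*27 = -189)
f(w, W) = (-189 + w)*(-5 + W) (f(w, W) = (w - 189)*(W - 5) = (-189 + w)*(-5 + W))
(f(2, q) - 17)² = ((945 - 189*24 - 5*2 + 24*2) - 17)² = ((945 - 4536 - 10 + 48) - 17)² = (-3553 - 17)² = (-3570)² = 12744900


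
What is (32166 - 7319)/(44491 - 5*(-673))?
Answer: 24847/47856 ≈ 0.51920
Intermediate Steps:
(32166 - 7319)/(44491 - 5*(-673)) = 24847/(44491 + 3365) = 24847/47856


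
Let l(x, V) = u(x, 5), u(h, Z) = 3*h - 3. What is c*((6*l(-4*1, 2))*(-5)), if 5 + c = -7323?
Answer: -3297600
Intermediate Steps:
c = -7328 (c = -5 - 7323 = -7328)
u(h, Z) = -3 + 3*h
l(x, V) = -3 + 3*x
c*((6*l(-4*1, 2))*(-5)) = -7328*6*(-3 + 3*(-4*1))*(-5) = -7328*6*(-3 + 3*(-4))*(-5) = -7328*6*(-3 - 12)*(-5) = -7328*6*(-15)*(-5) = -(-659520)*(-5) = -7328*450 = -3297600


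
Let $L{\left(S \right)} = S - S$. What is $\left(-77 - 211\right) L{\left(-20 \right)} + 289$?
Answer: $289$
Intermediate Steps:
$L{\left(S \right)} = 0$
$\left(-77 - 211\right) L{\left(-20 \right)} + 289 = \left(-77 - 211\right) 0 + 289 = \left(-288\right) 0 + 289 = 0 + 289 = 289$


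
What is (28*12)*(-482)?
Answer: -161952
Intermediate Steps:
(28*12)*(-482) = 336*(-482) = -161952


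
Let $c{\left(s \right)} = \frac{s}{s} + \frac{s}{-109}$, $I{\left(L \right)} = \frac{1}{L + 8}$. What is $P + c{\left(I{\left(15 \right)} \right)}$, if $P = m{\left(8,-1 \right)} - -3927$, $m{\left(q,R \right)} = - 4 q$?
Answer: $\frac{9767271}{2507} \approx 3896.0$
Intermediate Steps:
$I{\left(L \right)} = \frac{1}{8 + L}$
$c{\left(s \right)} = 1 - \frac{s}{109}$ ($c{\left(s \right)} = 1 + s \left(- \frac{1}{109}\right) = 1 - \frac{s}{109}$)
$P = 3895$ ($P = \left(-4\right) 8 - -3927 = -32 + 3927 = 3895$)
$P + c{\left(I{\left(15 \right)} \right)} = 3895 + \left(1 - \frac{1}{109 \left(8 + 15\right)}\right) = 3895 + \left(1 - \frac{1}{109 \cdot 23}\right) = 3895 + \left(1 - \frac{1}{2507}\right) = 3895 + \frac{2506}{2507} = \frac{9767271}{2507}$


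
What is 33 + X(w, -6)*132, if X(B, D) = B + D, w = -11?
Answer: -2211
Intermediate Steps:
33 + X(w, -6)*132 = 33 + (-11 - 6)*132 = 33 - 17*132 = 33 - 2244 = -2211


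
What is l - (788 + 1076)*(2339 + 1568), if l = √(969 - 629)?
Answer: -7282648 + 2*√85 ≈ -7.2826e+6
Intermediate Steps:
l = 2*√85 (l = √340 = 2*√85 ≈ 18.439)
l - (788 + 1076)*(2339 + 1568) = 2*√85 - (788 + 1076)*(2339 + 1568) = 2*√85 - 1864*3907 = 2*√85 - 1*7282648 = 2*√85 - 7282648 = -7282648 + 2*√85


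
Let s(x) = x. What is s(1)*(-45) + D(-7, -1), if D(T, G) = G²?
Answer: -44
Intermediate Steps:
s(1)*(-45) + D(-7, -1) = 1*(-45) + (-1)² = -45 + 1 = -44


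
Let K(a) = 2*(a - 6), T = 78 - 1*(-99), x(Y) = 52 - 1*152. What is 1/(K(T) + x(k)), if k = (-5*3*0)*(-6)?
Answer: 1/242 ≈ 0.0041322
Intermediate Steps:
k = 0 (k = -15*0*(-6) = 0*(-6) = 0)
x(Y) = -100 (x(Y) = 52 - 152 = -100)
T = 177 (T = 78 + 99 = 177)
K(a) = -12 + 2*a (K(a) = 2*(-6 + a) = -12 + 2*a)
1/(K(T) + x(k)) = 1/((-12 + 2*177) - 100) = 1/((-12 + 354) - 100) = 1/(342 - 100) = 1/242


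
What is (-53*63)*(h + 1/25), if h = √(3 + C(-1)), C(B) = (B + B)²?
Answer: -3339/25 - 3339*√7 ≈ -8967.7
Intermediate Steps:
C(B) = 4*B² (C(B) = (2*B)² = 4*B²)
h = √7 (h = √(3 + 4*(-1)²) = √(3 + 4*1) = √(3 + 4) = √7 ≈ 2.6458)
(-53*63)*(h + 1/25) = (-53*63)*(√7 + 1/25) = -3339*(√7 + 1/25) = -3339*(1/25 + √7) = -3339/25 - 3339*√7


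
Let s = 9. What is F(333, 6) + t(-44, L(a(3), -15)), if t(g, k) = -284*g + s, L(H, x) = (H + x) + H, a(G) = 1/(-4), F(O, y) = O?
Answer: 12838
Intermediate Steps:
a(G) = -¼
L(H, x) = x + 2*H
t(g, k) = 9 - 284*g (t(g, k) = -284*g + 9 = 9 - 284*g)
F(333, 6) + t(-44, L(a(3), -15)) = 333 + (9 - 284*(-44)) = 333 + (9 + 12496) = 333 + 12505 = 12838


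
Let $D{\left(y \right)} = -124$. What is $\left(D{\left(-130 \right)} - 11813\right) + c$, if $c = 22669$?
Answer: $10732$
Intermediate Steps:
$\left(D{\left(-130 \right)} - 11813\right) + c = \left(-124 - 11813\right) + 22669 = -11937 + 22669 = 10732$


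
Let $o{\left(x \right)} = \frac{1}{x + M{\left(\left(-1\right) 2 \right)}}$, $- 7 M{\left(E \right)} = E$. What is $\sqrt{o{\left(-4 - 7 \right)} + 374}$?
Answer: $\frac{\sqrt{84129}}{15} \approx 19.337$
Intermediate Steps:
$M{\left(E \right)} = - \frac{E}{7}$
$o{\left(x \right)} = \frac{1}{\frac{2}{7} + x}$ ($o{\left(x \right)} = \frac{1}{x - \frac{\left(-1\right) 2}{7}} = \frac{1}{x - - \frac{2}{7}} = \frac{1}{x + \frac{2}{7}} = \frac{1}{\frac{2}{7} + x}$)
$\sqrt{o{\left(-4 - 7 \right)} + 374} = \sqrt{\frac{7}{2 + 7 \left(-4 - 7\right)} + 374} = \sqrt{\frac{7}{2 + 7 \left(-11\right)} + 374} = \sqrt{\frac{7}{2 - 77} + 374} = \sqrt{\frac{7}{-75} + 374} = \sqrt{7 \left(- \frac{1}{75}\right) + 374} = \sqrt{- \frac{7}{75} + 374} = \sqrt{\frac{28043}{75}} = \frac{\sqrt{84129}}{15}$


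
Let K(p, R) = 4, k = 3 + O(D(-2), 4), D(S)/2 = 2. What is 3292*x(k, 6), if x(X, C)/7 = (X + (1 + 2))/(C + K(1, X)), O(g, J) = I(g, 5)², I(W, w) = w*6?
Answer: 10438932/5 ≈ 2.0878e+6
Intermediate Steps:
I(W, w) = 6*w
D(S) = 4 (D(S) = 2*2 = 4)
O(g, J) = 900 (O(g, J) = (6*5)² = 30² = 900)
k = 903 (k = 3 + 900 = 903)
x(X, C) = 7*(3 + X)/(4 + C) (x(X, C) = 7*((X + (1 + 2))/(C + 4)) = 7*((X + 3)/(4 + C)) = 7*((3 + X)/(4 + C)) = 7*(3 + X)/(4 + C))
3292*x(k, 6) = 3292*(7*(3 + 903)/(4 + 6)) = 3292*(7*906/10) = 3292*(7*(⅒)*906) = 3292*(3171/5) = 10438932/5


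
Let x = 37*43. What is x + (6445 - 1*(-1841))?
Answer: 9877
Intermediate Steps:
x = 1591
x + (6445 - 1*(-1841)) = 1591 + (6445 - 1*(-1841)) = 1591 + (6445 + 1841) = 1591 + 8286 = 9877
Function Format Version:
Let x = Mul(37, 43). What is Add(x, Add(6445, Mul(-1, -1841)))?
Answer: 9877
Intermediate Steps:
x = 1591
Add(x, Add(6445, Mul(-1, -1841))) = Add(1591, Add(6445, Mul(-1, -1841))) = Add(1591, Add(6445, 1841)) = Add(1591, 8286) = 9877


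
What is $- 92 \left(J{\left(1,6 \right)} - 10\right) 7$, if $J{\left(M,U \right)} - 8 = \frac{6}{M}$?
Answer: $-2576$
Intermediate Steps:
$J{\left(M,U \right)} = 8 + \frac{6}{M}$
$- 92 \left(J{\left(1,6 \right)} - 10\right) 7 = - 92 \left(\left(8 + \frac{6}{1}\right) - 10\right) 7 = - 92 \left(\left(8 + 6 \cdot 1\right) - 10\right) 7 = - 92 \left(\left(8 + 6\right) - 10\right) 7 = - 92 \left(14 - 10\right) 7 = - 92 \cdot 4 \cdot 7 = \left(-92\right) 28 = -2576$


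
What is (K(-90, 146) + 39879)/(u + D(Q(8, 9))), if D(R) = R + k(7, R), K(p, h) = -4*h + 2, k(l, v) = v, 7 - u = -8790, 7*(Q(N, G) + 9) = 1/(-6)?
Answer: 825237/184358 ≈ 4.4763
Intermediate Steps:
Q(N, G) = -379/42 (Q(N, G) = -9 + (⅐)/(-6) = -9 + (⅐)*(-⅙) = -9 - 1/42 = -379/42)
u = 8797 (u = 7 - 1*(-8790) = 7 + 8790 = 8797)
K(p, h) = 2 - 4*h
D(R) = 2*R (D(R) = R + R = 2*R)
(K(-90, 146) + 39879)/(u + D(Q(8, 9))) = ((2 - 4*146) + 39879)/(8797 + 2*(-379/42)) = ((2 - 584) + 39879)/(8797 - 379/21) = (-582 + 39879)/(184358/21) = 39297*(21/184358) = 825237/184358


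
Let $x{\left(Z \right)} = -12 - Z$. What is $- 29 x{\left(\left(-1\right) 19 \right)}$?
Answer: $-203$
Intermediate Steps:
$- 29 x{\left(\left(-1\right) 19 \right)} = - 29 \left(-12 - \left(-1\right) 19\right) = - 29 \left(-12 - -19\right) = - 29 \left(-12 + 19\right) = \left(-29\right) 7 = -203$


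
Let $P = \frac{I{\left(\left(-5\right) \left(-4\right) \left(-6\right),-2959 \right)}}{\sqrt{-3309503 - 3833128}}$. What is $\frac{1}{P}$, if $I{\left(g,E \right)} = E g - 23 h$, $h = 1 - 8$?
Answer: $\frac{i \sqrt{7142631}}{355241} \approx 0.0075233 i$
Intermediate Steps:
$h = -7$
$I{\left(g,E \right)} = 161 + E g$ ($I{\left(g,E \right)} = E g - -161 = E g + 161 = 161 + E g$)
$P = - \frac{355241 i \sqrt{7142631}}{7142631}$ ($P = \frac{161 - 2959 \left(-5\right) \left(-4\right) \left(-6\right)}{\sqrt{-3309503 - 3833128}} = \frac{161 - 2959 \cdot 20 \left(-6\right)}{\sqrt{-7142631}} = \frac{161 - -355080}{i \sqrt{7142631}} = \left(161 + 355080\right) \left(- \frac{i \sqrt{7142631}}{7142631}\right) = 355241 \left(- \frac{i \sqrt{7142631}}{7142631}\right) = - \frac{355241 i \sqrt{7142631}}{7142631} \approx - 132.92 i$)
$\frac{1}{P} = \frac{1}{\left(- \frac{355241}{7142631}\right) i \sqrt{7142631}} = \frac{i \sqrt{7142631}}{355241}$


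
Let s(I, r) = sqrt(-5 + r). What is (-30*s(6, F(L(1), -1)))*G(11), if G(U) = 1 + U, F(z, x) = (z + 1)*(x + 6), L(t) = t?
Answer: -360*sqrt(5) ≈ -804.98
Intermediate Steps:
F(z, x) = (1 + z)*(6 + x)
(-30*s(6, F(L(1), -1)))*G(11) = (-30*sqrt(-5 + (6 - 1 + 6*1 - 1*1)))*(1 + 11) = -30*sqrt(-5 + (6 - 1 + 6 - 1))*12 = -30*sqrt(-5 + 10)*12 = -30*sqrt(5)*12 = -360*sqrt(5)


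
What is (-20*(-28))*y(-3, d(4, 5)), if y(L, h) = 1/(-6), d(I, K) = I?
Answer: -280/3 ≈ -93.333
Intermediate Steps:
y(L, h) = -1/6
(-20*(-28))*y(-3, d(4, 5)) = -20*(-28)*(-1/6) = 560*(-1/6) = -280/3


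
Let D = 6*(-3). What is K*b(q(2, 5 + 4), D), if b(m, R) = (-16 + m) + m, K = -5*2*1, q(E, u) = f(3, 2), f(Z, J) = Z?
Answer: 100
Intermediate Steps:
q(E, u) = 3
D = -18
K = -10 (K = -10*1 = -10)
b(m, R) = -16 + 2*m
K*b(q(2, 5 + 4), D) = -10*(-16 + 2*3) = -10*(-16 + 6) = -10*(-10) = 100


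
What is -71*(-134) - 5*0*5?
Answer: 9514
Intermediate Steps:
-71*(-134) - 5*0*5 = 9514 + 0*5 = 9514 + 0 = 9514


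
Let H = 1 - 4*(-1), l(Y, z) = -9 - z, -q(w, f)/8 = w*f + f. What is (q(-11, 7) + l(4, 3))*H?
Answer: 2740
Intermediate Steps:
q(w, f) = -8*f - 8*f*w (q(w, f) = -8*(w*f + f) = -8*(f*w + f) = -8*(f + f*w) = -8*f - 8*f*w)
H = 5 (H = 1 + 4 = 5)
(q(-11, 7) + l(4, 3))*H = (-8*7*(1 - 11) + (-9 - 1*3))*5 = (-8*7*(-10) + (-9 - 3))*5 = (560 - 12)*5 = 548*5 = 2740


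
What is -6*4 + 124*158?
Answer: 19568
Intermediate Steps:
-6*4 + 124*158 = -24 + 19592 = 19568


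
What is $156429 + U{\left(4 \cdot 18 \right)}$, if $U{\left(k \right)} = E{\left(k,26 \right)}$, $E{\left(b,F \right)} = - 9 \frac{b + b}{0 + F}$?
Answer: $\frac{2032929}{13} \approx 1.5638 \cdot 10^{5}$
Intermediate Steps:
$E{\left(b,F \right)} = - \frac{18 b}{F}$ ($E{\left(b,F \right)} = - 9 \frac{2 b}{F} = - \frac{18 b}{F}$)
$U{\left(k \right)} = - \frac{9 k}{13}$ ($U{\left(k \right)} = - \frac{18 k}{26} = \left(-18\right) k \frac{1}{26} = - \frac{9 k}{13}$)
$156429 + U{\left(4 \cdot 18 \right)} = 156429 - \frac{9 \cdot 4 \cdot 18}{13} = 156429 - \frac{648}{13} = \frac{2032929}{13}$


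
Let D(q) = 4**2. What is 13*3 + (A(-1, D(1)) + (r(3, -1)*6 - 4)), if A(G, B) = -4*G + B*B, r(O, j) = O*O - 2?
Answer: 337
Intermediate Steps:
D(q) = 16
r(O, j) = -2 + O**2 (r(O, j) = O**2 - 2 = -2 + O**2)
A(G, B) = B**2 - 4*G (A(G, B) = -4*G + B**2 = B**2 - 4*G)
13*3 + (A(-1, D(1)) + (r(3, -1)*6 - 4)) = 13*3 + ((16**2 - 4*(-1)) + ((-2 + 3**2)*6 - 4)) = 39 + ((256 + 4) + ((-2 + 9)*6 - 4)) = 39 + (260 + (7*6 - 4)) = 39 + (260 + (42 - 4)) = 39 + (260 + 38) = 39 + 298 = 337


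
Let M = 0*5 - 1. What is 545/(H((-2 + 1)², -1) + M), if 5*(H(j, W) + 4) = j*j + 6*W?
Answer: -545/6 ≈ -90.833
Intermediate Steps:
H(j, W) = -4 + j²/5 + 6*W/5 (H(j, W) = -4 + (j*j + 6*W)/5 = -4 + (j² + 6*W)/5 = -4 + (j²/5 + 6*W/5) = -4 + j²/5 + 6*W/5)
M = -1 (M = 0 - 1 = -1)
545/(H((-2 + 1)², -1) + M) = 545/((-4 + ((-2 + 1)²)²/5 + (6/5)*(-1)) - 1) = 545/((-4 + ((-1)²)²/5 - 6/5) - 1) = 545/((-4 + (⅕)*1² - 6/5) - 1) = 545/((-4 + (⅕)*1 - 6/5) - 1) = 545/((-4 + ⅕ - 6/5) - 1) = 545/(-5 - 1) = 545/(-6) = -⅙*545 = -545/6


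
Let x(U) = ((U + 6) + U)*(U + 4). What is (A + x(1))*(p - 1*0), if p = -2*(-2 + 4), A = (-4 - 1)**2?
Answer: -260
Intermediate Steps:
A = 25 (A = (-5)**2 = 25)
p = -4 (p = -2*2 = -4)
x(U) = (4 + U)*(6 + 2*U) (x(U) = ((6 + U) + U)*(4 + U) = (6 + 2*U)*(4 + U) = (4 + U)*(6 + 2*U))
(A + x(1))*(p - 1*0) = (25 + (24 + 2*1**2 + 14*1))*(-4 - 1*0) = (25 + (24 + 2*1 + 14))*(-4 + 0) = (25 + (24 + 2 + 14))*(-4) = (25 + 40)*(-4) = 65*(-4) = -260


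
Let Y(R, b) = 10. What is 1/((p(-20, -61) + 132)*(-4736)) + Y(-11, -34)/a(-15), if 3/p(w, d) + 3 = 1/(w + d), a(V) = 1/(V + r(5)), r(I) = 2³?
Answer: -2649259261/37846560 ≈ -70.000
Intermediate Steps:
r(I) = 8
a(V) = 1/(8 + V) (a(V) = 1/(V + 8) = 1/(8 + V))
p(w, d) = 3/(-3 + 1/(d + w)) (p(w, d) = 3/(-3 + 1/(w + d)) = 3/(-3 + 1/(d + w)))
1/((p(-20, -61) + 132)*(-4736)) + Y(-11, -34)/a(-15) = 1/((3*(-1*(-61) - 1*(-20))/(-1 + 3*(-61) + 3*(-20)) + 132)*(-4736)) + 10/(1/(8 - 15)) = -1/4736/(3*(61 + 20)/(-1 - 183 - 60) + 132) + 10/(1/(-7)) = -1/4736/(3*81/(-244) + 132) + 10/(-⅐) = -1/4736/(3*(-1/244)*81 + 132) + 10*(-7) = -1/4736/(-243/244 + 132) - 70 = -1/4736/(31965/244) - 70 = (244/31965)*(-1/4736) - 70 = -61/37846560 - 70 = -2649259261/37846560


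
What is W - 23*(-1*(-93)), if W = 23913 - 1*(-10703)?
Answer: 32477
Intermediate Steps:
W = 34616 (W = 23913 + 10703 = 34616)
W - 23*(-1*(-93)) = 34616 - 23*(-1*(-93)) = 34616 - 23*93 = 34616 - 1*2139 = 34616 - 2139 = 32477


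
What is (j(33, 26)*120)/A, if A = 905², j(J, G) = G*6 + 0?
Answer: 3744/163805 ≈ 0.022856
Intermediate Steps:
j(J, G) = 6*G (j(J, G) = 6*G + 0 = 6*G)
A = 819025
(j(33, 26)*120)/A = ((6*26)*120)/819025 = (156*120)*(1/819025) = 18720*(1/819025) = 3744/163805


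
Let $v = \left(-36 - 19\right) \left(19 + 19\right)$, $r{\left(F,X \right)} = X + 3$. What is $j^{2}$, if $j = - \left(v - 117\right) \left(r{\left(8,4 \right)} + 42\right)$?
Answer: $11694908449$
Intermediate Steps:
$r{\left(F,X \right)} = 3 + X$
$v = -2090$ ($v = \left(-55\right) 38 = -2090$)
$j = 108143$ ($j = - \left(-2090 - 117\right) \left(\left(3 + 4\right) + 42\right) = - \left(-2207\right) \left(7 + 42\right) = - \left(-2207\right) 49 = \left(-1\right) \left(-108143\right) = 108143$)
$j^{2} = 108143^{2} = 11694908449$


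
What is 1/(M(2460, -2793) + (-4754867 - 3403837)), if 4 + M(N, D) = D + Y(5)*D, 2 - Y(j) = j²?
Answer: -1/8097262 ≈ -1.2350e-7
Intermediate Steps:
Y(j) = 2 - j²
M(N, D) = -4 - 22*D (M(N, D) = -4 + (D + (2 - 1*5²)*D) = -4 + (D + (2 - 1*25)*D) = -4 + (D + (2 - 25)*D) = -4 + (D - 23*D) = -4 - 22*D)
1/(M(2460, -2793) + (-4754867 - 3403837)) = 1/((-4 - 22*(-2793)) + (-4754867 - 3403837)) = 1/((-4 + 61446) - 8158704) = 1/(61442 - 8158704) = 1/(-8097262) = -1/8097262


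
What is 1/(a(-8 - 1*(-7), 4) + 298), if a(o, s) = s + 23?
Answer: 1/325 ≈ 0.0030769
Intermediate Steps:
a(o, s) = 23 + s
1/(a(-8 - 1*(-7), 4) + 298) = 1/((23 + 4) + 298) = 1/(27 + 298) = 1/325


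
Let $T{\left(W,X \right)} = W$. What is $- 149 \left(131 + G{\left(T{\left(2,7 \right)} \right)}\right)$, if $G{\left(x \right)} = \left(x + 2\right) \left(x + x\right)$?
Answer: $-21903$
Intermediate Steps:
$G{\left(x \right)} = 2 x \left(2 + x\right)$ ($G{\left(x \right)} = \left(2 + x\right) 2 x = 2 x \left(2 + x\right)$)
$- 149 \left(131 + G{\left(T{\left(2,7 \right)} \right)}\right) = - 149 \left(131 + 2 \cdot 2 \left(2 + 2\right)\right) = - 149 \left(131 + 2 \cdot 2 \cdot 4\right) = - 149 \left(131 + 16\right) = \left(-149\right) 147 = -21903$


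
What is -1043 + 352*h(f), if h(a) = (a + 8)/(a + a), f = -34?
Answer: -15443/17 ≈ -908.41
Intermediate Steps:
h(a) = (8 + a)/(2*a) (h(a) = (8 + a)/((2*a)) = (8 + a)*(1/(2*a)) = (8 + a)/(2*a))
-1043 + 352*h(f) = -1043 + 352*((½)*(8 - 34)/(-34)) = -1043 + 352*((½)*(-1/34)*(-26)) = -1043 + 352*(13/34) = -1043 + 2288/17 = -15443/17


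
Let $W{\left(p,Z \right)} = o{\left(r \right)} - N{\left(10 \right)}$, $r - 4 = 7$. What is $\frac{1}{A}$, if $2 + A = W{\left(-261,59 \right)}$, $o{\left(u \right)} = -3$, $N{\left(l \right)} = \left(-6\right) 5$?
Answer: $\frac{1}{25} \approx 0.04$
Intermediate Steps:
$N{\left(l \right)} = -30$
$r = 11$ ($r = 4 + 7 = 11$)
$W{\left(p,Z \right)} = 27$ ($W{\left(p,Z \right)} = -3 - -30 = -3 + 30 = 27$)
$A = 25$ ($A = -2 + 27 = 25$)
$\frac{1}{A} = \frac{1}{25}$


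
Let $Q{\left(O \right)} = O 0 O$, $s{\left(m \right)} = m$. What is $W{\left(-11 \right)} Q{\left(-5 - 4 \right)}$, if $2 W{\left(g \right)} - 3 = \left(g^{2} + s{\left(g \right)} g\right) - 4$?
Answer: $0$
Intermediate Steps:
$W{\left(g \right)} = - \frac{1}{2} + g^{2}$ ($W{\left(g \right)} = \frac{3}{2} + \frac{\left(g^{2} + g g\right) - 4}{2} = \frac{3}{2} + \frac{\left(g^{2} + g^{2}\right) - 4}{2} = \frac{3}{2} + \frac{2 g^{2} - 4}{2} = \frac{3}{2} + \frac{-4 + 2 g^{2}}{2} = \frac{3}{2} + \left(-2 + g^{2}\right) = - \frac{1}{2} + g^{2}$)
$Q{\left(O \right)} = 0$ ($Q{\left(O \right)} = 0 O = 0$)
$W{\left(-11 \right)} Q{\left(-5 - 4 \right)} = \left(- \frac{1}{2} + \left(-11\right)^{2}\right) 0 = \left(- \frac{1}{2} + 121\right) 0 = \frac{241}{2} \cdot 0 = 0$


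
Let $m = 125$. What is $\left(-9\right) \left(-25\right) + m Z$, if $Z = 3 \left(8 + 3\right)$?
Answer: $4350$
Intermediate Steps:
$Z = 33$ ($Z = 3 \cdot 11 = 33$)
$\left(-9\right) \left(-25\right) + m Z = \left(-9\right) \left(-25\right) + 125 \cdot 33 = 225 + 4125 = 4350$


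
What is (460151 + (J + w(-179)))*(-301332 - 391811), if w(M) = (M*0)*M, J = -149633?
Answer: -215233378074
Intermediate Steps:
w(M) = 0 (w(M) = 0*M = 0)
(460151 + (J + w(-179)))*(-301332 - 391811) = (460151 + (-149633 + 0))*(-301332 - 391811) = (460151 - 149633)*(-693143) = 310518*(-693143) = -215233378074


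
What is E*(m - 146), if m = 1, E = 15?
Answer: -2175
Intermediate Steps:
E*(m - 146) = 15*(1 - 146) = 15*(-145) = -2175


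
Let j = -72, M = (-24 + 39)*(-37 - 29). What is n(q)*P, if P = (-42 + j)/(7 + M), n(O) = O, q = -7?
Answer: -798/983 ≈ -0.81180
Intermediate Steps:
M = -990 (M = 15*(-66) = -990)
P = 114/983 (P = (-42 - 72)/(7 - 990) = -114/(-983) = -114*(-1/983) = 114/983 ≈ 0.11597)
n(q)*P = -7*114/983 = -798/983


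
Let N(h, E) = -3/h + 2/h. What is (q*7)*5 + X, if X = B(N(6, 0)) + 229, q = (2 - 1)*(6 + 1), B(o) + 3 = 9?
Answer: 480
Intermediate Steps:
N(h, E) = -1/h
B(o) = 6 (B(o) = -3 + 9 = 6)
q = 7 (q = 1*7 = 7)
X = 235 (X = 6 + 229 = 235)
(q*7)*5 + X = (7*7)*5 + 235 = 49*5 + 235 = 245 + 235 = 480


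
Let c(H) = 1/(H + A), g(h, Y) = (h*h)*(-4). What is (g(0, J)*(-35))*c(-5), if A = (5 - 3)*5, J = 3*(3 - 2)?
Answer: 0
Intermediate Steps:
J = 3 (J = 3*1 = 3)
A = 10 (A = 2*5 = 10)
g(h, Y) = -4*h² (g(h, Y) = h²*(-4) = -4*h²)
c(H) = 1/(10 + H) (c(H) = 1/(H + 10) = 1/(10 + H))
(g(0, J)*(-35))*c(-5) = (-4*0²*(-35))/(10 - 5) = (-4*0*(-35))/5 = (0*(-35))*(⅕) = 0*(⅕) = 0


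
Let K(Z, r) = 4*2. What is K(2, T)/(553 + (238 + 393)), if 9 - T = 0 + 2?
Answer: 1/148 ≈ 0.0067568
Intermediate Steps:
T = 7 (T = 9 - (0 + 2) = 9 - 1*2 = 9 - 2 = 7)
K(Z, r) = 8
K(2, T)/(553 + (238 + 393)) = 8/(553 + (238 + 393)) = 8/(553 + 631) = 8/1184 = 8*(1/1184) = 1/148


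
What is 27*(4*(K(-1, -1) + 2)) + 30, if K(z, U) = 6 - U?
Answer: 1002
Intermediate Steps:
27*(4*(K(-1, -1) + 2)) + 30 = 27*(4*((6 - 1*(-1)) + 2)) + 30 = 27*(4*((6 + 1) + 2)) + 30 = 27*(4*(7 + 2)) + 30 = 27*(4*9) + 30 = 27*36 + 30 = 972 + 30 = 1002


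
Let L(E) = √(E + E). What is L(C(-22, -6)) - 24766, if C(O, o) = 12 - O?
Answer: -24766 + 2*√17 ≈ -24758.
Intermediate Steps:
L(E) = √2*√E (L(E) = √(2*E) = √2*√E)
L(C(-22, -6)) - 24766 = √2*√(12 - 1*(-22)) - 24766 = √2*√(12 + 22) - 24766 = √2*√34 - 24766 = 2*√17 - 24766 = -24766 + 2*√17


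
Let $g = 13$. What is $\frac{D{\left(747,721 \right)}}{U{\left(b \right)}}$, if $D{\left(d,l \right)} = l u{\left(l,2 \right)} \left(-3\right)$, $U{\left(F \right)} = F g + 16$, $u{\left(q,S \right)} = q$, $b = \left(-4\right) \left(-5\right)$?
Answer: $- \frac{519841}{92} \approx -5650.4$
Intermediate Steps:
$b = 20$
$U{\left(F \right)} = 16 + 13 F$ ($U{\left(F \right)} = F 13 + 16 = 13 F + 16 = 16 + 13 F$)
$D{\left(d,l \right)} = - 3 l^{2}$ ($D{\left(d,l \right)} = l l \left(-3\right) = l^{2} \left(-3\right) = - 3 l^{2}$)
$\frac{D{\left(747,721 \right)}}{U{\left(b \right)}} = \frac{\left(-3\right) 721^{2}}{16 + 13 \cdot 20} = \frac{\left(-3\right) 519841}{16 + 260} = - \frac{1559523}{276} = \left(-1559523\right) \frac{1}{276} = - \frac{519841}{92}$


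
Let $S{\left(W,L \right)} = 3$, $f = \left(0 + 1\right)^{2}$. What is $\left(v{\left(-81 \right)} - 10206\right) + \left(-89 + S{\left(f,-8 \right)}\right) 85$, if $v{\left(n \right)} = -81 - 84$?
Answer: $-17681$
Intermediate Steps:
$f = 1$ ($f = 1^{2} = 1$)
$v{\left(n \right)} = -165$
$\left(v{\left(-81 \right)} - 10206\right) + \left(-89 + S{\left(f,-8 \right)}\right) 85 = \left(-165 - 10206\right) + \left(-89 + 3\right) 85 = \left(-165 - 10206\right) - 7310 = -10371 - 7310 = -17681$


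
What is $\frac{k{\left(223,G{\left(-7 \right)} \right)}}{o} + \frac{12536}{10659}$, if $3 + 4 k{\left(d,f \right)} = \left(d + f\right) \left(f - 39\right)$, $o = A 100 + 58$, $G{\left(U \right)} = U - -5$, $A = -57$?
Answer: $\frac{47440703}{30069039} \approx 1.5777$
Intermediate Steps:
$G{\left(U \right)} = 5 + U$ ($G{\left(U \right)} = U + 5 = 5 + U$)
$o = -5642$ ($o = \left(-57\right) 100 + 58 = -5700 + 58 = -5642$)
$k{\left(d,f \right)} = - \frac{3}{4} + \frac{\left(-39 + f\right) \left(d + f\right)}{4}$ ($k{\left(d,f \right)} = - \frac{3}{4} + \frac{\left(d + f\right) \left(f - 39\right)}{4} = - \frac{3}{4} + \frac{\left(d + f\right) \left(-39 + f\right)}{4} = - \frac{3}{4} + \frac{\left(-39 + f\right) \left(d + f\right)}{4}$)
$\frac{k{\left(223,G{\left(-7 \right)} \right)}}{o} + \frac{12536}{10659} = \frac{- \frac{3}{4} - \frac{8697}{4} - \frac{39 \left(5 - 7\right)}{4} + \frac{\left(5 - 7\right)^{2}}{4} + \frac{1}{4} \cdot 223 \left(5 - 7\right)}{-5642} + \frac{12536}{10659} = \left(- \frac{3}{4} - \frac{8697}{4} - - \frac{39}{2} + \frac{\left(-2\right)^{2}}{4} + \frac{1}{4} \cdot 223 \left(-2\right)\right) \left(- \frac{1}{5642}\right) + 12536 \cdot \frac{1}{10659} = \left(- \frac{3}{4} - \frac{8697}{4} + \frac{39}{2} + \frac{1}{4} \cdot 4 - \frac{223}{2}\right) \left(- \frac{1}{5642}\right) + \frac{12536}{10659} = \left(- \frac{3}{4} - \frac{8697}{4} + \frac{39}{2} + 1 - \frac{223}{2}\right) \left(- \frac{1}{5642}\right) + \frac{12536}{10659} = \left(-2266\right) \left(- \frac{1}{5642}\right) + \frac{12536}{10659} = \frac{1133}{2821} + \frac{12536}{10659} = \frac{47440703}{30069039}$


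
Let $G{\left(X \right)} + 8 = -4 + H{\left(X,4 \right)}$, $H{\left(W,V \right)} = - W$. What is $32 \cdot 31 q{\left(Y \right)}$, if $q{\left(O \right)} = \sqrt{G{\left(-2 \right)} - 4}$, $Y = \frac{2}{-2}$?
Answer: $992 i \sqrt{14} \approx 3711.7 i$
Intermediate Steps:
$Y = -1$ ($Y = 2 \left(- \frac{1}{2}\right) = -1$)
$G{\left(X \right)} = -12 - X$ ($G{\left(X \right)} = -8 - \left(4 + X\right) = -12 - X$)
$q{\left(O \right)} = i \sqrt{14}$ ($q{\left(O \right)} = \sqrt{\left(-12 - -2\right) - 4} = \sqrt{\left(-12 + 2\right) - 4} = \sqrt{-10 - 4} = \sqrt{-14} = i \sqrt{14}$)
$32 \cdot 31 q{\left(Y \right)} = 32 \cdot 31 i \sqrt{14} = 992 i \sqrt{14}$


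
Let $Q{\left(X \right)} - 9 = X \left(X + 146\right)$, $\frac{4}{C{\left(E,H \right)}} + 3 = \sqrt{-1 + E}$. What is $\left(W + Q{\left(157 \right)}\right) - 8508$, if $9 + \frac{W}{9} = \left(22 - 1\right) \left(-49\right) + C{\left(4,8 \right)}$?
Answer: $29712 - 6 \sqrt{3} \approx 29702.0$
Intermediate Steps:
$C{\left(E,H \right)} = \frac{4}{-3 + \sqrt{-1 + E}}$
$W = -9342 + \frac{36}{-3 + \sqrt{3}}$ ($W = -81 + 9 \left(\left(22 - 1\right) \left(-49\right) + \frac{4}{-3 + \sqrt{-1 + 4}}\right) = -81 + 9 \left(\left(22 - 1\right) \left(-49\right) + \frac{4}{-3 + \sqrt{3}}\right) = -81 + 9 \left(21 \left(-49\right) + \frac{4}{-3 + \sqrt{3}}\right) = -81 + 9 \left(-1029 + \frac{4}{-3 + \sqrt{3}}\right) = -81 - \left(9261 - \frac{36}{-3 + \sqrt{3}}\right) = -9342 + \frac{36}{-3 + \sqrt{3}} \approx -9370.4$)
$Q{\left(X \right)} = 9 + X \left(146 + X\right)$ ($Q{\left(X \right)} = 9 + X \left(X + 146\right) = 9 + X \left(146 + X\right)$)
$\left(W + Q{\left(157 \right)}\right) - 8508 = \left(\left(-9360 - 6 \sqrt{3}\right) + \left(9 + 157^{2} + 146 \cdot 157\right)\right) - 8508 = \left(\left(-9360 - 6 \sqrt{3}\right) + \left(9 + 24649 + 22922\right)\right) - 8508 = \left(\left(-9360 - 6 \sqrt{3}\right) + 47580\right) - 8508 = \left(38220 - 6 \sqrt{3}\right) - 8508 = 29712 - 6 \sqrt{3}$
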